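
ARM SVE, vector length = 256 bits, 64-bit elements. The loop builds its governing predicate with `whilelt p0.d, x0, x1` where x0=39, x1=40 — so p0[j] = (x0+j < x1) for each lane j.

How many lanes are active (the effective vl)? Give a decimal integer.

256-bit reg / 64-bit elem → 4 lanes
whilelt: lane j active iff 39+j < 40 → j < 1 → 1 active

vl = 1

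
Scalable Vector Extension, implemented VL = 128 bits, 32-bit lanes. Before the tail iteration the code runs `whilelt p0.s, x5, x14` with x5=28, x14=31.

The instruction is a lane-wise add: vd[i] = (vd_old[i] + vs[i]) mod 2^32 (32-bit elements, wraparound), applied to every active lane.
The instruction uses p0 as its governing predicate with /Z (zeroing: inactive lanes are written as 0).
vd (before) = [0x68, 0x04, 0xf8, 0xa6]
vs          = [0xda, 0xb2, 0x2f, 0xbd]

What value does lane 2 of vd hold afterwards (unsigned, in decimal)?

vd[2] = 295

128-bit reg / 32-bit elem → 4 lanes
active while 28+j < 31, i.e. j ∈ [0,3) capped at 4 ⇒ 3
  i=0: add(0x68,0xda) → 322
  i=1: add(0x04,0xb2) → 182
  i=2: add(0xf8,0x2f) → 295
  i=3: tail/zero → 0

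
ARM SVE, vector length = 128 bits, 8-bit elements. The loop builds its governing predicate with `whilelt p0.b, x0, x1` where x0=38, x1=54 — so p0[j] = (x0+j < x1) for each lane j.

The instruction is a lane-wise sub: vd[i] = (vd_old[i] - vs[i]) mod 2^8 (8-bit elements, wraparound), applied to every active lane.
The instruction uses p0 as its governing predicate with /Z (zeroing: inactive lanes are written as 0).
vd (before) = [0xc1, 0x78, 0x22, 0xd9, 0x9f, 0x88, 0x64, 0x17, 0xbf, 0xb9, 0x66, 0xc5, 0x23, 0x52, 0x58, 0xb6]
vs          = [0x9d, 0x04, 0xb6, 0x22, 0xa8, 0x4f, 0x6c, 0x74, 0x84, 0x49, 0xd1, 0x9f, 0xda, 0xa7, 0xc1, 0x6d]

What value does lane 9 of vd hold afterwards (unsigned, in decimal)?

lane count: 128 div 8 = 16
p0[j] = (38+j < 54); true for j=0..15 → 16 lanes set
[0] sub(0xc1,0x9d) = 0x24
[1] sub(0x78,0x04) = 0x74
[2] sub(0x22,0xb6) = 0x6c
[3] sub(0xd9,0x22) = 0xb7
[4] sub(0x9f,0xa8) = 0xf7
[5] sub(0x88,0x4f) = 0x39
[6] sub(0x64,0x6c) = 0xf8
[7] sub(0x17,0x74) = 0xa3
[8] sub(0xbf,0x84) = 0x3b
[9] sub(0xb9,0x49) = 0x70
[10] sub(0x66,0xd1) = 0x95
[11] sub(0xc5,0x9f) = 0x26
[12] sub(0x23,0xda) = 0x49
[13] sub(0x52,0xa7) = 0xab
[14] sub(0x58,0xc1) = 0x97
[15] sub(0xb6,0x6d) = 0x49

vd[9] = 112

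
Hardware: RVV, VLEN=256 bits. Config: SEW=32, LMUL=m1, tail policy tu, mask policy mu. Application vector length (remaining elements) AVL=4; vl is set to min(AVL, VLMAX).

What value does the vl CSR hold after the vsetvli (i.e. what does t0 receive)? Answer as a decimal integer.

lanes per group: 256·1/32 = 8
vl ← min(4, 8) = 4

vl = 4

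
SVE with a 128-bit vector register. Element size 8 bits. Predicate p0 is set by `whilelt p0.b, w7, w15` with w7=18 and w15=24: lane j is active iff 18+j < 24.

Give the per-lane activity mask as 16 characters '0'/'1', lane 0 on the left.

predicate = 1111110000000000

128-bit reg / 8-bit elem → 16 lanes
active while 18+j < 24, i.e. j ∈ [0,6) capped at 16 ⇒ 6
bits (lane 0 leftmost): 1111110000000000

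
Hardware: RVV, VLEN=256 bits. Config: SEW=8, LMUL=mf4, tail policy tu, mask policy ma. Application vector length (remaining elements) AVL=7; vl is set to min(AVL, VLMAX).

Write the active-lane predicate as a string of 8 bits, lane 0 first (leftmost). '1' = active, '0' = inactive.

VLMAX = VLEN×LMUL/SEW = 256×1/4/8 = 8
vl ← min(7, 8) = 7
bits (lane 0 leftmost): 11111110

predicate = 11111110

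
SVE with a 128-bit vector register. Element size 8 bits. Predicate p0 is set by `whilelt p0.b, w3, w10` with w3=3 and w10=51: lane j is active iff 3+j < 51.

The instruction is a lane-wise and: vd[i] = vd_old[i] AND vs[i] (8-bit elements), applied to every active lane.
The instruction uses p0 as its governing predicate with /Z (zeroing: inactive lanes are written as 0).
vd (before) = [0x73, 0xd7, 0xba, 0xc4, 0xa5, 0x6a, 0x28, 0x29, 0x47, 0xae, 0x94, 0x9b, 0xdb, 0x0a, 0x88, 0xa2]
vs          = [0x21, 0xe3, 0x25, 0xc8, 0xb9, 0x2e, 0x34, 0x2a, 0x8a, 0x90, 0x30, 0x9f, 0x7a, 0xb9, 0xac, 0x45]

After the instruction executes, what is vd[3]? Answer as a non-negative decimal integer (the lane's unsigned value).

vd[3] = 192

register lanes = 128/8 = 16
active while 3+j < 51, i.e. j ∈ [0,48) capped at 16 ⇒ 16
[0] and(0x73,0x21) = 0x21
[1] and(0xd7,0xe3) = 0xc3
[2] and(0xba,0x25) = 0x20
[3] and(0xc4,0xc8) = 0xc0
[4] and(0xa5,0xb9) = 0xa1
[5] and(0x6a,0x2e) = 0x2a
[6] and(0x28,0x34) = 0x20
[7] and(0x29,0x2a) = 0x28
[8] and(0x47,0x8a) = 0x02
[9] and(0xae,0x90) = 0x80
[10] and(0x94,0x30) = 0x10
[11] and(0x9b,0x9f) = 0x9b
[12] and(0xdb,0x7a) = 0x5a
[13] and(0x0a,0xb9) = 0x08
[14] and(0x88,0xac) = 0x88
[15] and(0xa2,0x45) = 0x00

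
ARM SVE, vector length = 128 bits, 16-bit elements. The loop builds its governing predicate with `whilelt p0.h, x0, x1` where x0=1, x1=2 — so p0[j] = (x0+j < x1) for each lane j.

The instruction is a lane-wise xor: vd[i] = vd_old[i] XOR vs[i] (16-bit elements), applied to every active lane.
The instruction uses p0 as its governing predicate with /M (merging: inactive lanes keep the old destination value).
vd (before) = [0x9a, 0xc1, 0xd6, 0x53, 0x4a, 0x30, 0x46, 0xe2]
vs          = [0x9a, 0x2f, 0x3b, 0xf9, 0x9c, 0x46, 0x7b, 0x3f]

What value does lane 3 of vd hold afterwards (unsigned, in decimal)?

register lanes = 128/16 = 8
p0[j] = (1+j < 2); true for j=0..0 → 1 lanes set
[0] xor(0x9a,0x9a) = 0x00
[1] tail/keep = 0xc1
[2] tail/keep = 0xd6
[3] tail/keep = 0x53
[4] tail/keep = 0x4a
[5] tail/keep = 0x30
[6] tail/keep = 0x46
[7] tail/keep = 0xe2

vd[3] = 83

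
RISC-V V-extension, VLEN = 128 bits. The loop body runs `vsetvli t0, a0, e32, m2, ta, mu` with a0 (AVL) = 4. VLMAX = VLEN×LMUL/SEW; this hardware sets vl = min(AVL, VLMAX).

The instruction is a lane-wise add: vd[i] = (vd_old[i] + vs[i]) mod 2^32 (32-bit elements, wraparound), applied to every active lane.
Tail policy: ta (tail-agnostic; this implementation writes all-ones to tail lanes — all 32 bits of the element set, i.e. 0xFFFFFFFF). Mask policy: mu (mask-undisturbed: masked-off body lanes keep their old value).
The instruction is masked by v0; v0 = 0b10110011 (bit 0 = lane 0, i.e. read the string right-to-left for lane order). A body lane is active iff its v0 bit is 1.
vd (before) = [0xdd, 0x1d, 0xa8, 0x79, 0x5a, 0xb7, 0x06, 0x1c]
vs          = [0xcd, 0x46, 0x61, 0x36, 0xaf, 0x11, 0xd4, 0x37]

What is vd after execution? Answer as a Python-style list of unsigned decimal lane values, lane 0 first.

vd = [426, 99, 168, 121, 4294967295, 4294967295, 4294967295, 4294967295]

lanes per group: 128·2/32 = 8
vl ← min(4, 8) = 4
lane  0: add(0xdd,0xcd) ⇒ 0x1aa
lane  1: add(0x1d,0x46) ⇒ 0x63
lane  2: mask-off/keep ⇒ 0xa8
lane  3: mask-off/keep ⇒ 0x79
lane  4: tail/ones ⇒ 0xffffffff
lane  5: tail/ones ⇒ 0xffffffff
lane  6: tail/ones ⇒ 0xffffffff
lane  7: tail/ones ⇒ 0xffffffff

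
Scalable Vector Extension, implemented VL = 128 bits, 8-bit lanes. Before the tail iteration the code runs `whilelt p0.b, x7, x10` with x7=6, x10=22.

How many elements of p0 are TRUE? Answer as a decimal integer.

vl = 16

lane count: 128 div 8 = 16
active while 6+j < 22, i.e. j ∈ [0,16) capped at 16 ⇒ 16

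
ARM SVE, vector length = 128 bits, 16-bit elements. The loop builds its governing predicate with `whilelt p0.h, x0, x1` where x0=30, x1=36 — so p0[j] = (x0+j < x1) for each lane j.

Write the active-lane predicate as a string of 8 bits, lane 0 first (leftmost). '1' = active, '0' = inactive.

lane count: 128 div 16 = 8
active while 30+j < 36, i.e. j ∈ [0,6) capped at 8 ⇒ 6
bits (lane 0 leftmost): 11111100

predicate = 11111100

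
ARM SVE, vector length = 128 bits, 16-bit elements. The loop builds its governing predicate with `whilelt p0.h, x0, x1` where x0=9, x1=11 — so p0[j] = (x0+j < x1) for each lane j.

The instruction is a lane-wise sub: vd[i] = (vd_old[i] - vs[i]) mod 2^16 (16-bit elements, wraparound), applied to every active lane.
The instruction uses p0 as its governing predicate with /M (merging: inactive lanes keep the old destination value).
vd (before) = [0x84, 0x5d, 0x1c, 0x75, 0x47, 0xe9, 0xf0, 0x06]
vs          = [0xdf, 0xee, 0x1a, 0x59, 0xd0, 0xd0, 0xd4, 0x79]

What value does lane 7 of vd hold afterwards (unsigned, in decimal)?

vd[7] = 6

register lanes = 128/16 = 8
whilelt: lane j active iff 9+j < 11 → j < 2 → 2 active
[0] sub(0x84,0xdf) = 0xffa5
[1] sub(0x5d,0xee) = 0xff6f
[2] tail/keep = 0x1c
[3] tail/keep = 0x75
[4] tail/keep = 0x47
[5] tail/keep = 0xe9
[6] tail/keep = 0xf0
[7] tail/keep = 0x06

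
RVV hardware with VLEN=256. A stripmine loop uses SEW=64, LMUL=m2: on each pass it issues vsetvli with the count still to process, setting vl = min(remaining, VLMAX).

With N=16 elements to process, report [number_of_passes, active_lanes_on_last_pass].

[iterations, last_vl] = [2, 8]

lanes per group: 256·2/64 = 8
N=16: ⌈16/8⌉ = 2 iters; last vl = 16 − 1×8 = 8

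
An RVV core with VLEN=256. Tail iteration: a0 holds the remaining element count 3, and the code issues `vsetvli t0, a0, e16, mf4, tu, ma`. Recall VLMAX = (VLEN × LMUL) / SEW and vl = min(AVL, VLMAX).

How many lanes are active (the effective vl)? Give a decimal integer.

vl = 3

VLMAX = VLEN×LMUL/SEW = 256×1/4/16 = 4
vl ← min(3, 4) = 3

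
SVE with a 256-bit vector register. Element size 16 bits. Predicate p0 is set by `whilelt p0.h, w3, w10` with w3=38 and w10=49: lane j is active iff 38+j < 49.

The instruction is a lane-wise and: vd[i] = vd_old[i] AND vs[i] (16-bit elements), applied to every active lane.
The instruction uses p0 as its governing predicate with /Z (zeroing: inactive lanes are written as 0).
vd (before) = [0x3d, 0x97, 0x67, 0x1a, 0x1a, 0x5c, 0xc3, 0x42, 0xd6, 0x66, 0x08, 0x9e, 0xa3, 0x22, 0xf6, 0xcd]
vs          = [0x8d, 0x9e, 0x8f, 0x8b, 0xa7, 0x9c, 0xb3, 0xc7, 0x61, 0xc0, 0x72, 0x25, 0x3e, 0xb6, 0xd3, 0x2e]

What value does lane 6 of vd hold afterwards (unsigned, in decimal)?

vd[6] = 131

register lanes = 256/16 = 16
active while 38+j < 49, i.e. j ∈ [0,11) capped at 16 ⇒ 11
lane  0: and(0x3d,0x8d) ⇒ 0x0d
lane  1: and(0x97,0x9e) ⇒ 0x96
lane  2: and(0x67,0x8f) ⇒ 0x07
lane  3: and(0x1a,0x8b) ⇒ 0x0a
lane  4: and(0x1a,0xa7) ⇒ 0x02
lane  5: and(0x5c,0x9c) ⇒ 0x1c
lane  6: and(0xc3,0xb3) ⇒ 0x83
lane  7: and(0x42,0xc7) ⇒ 0x42
lane  8: and(0xd6,0x61) ⇒ 0x40
lane  9: and(0x66,0xc0) ⇒ 0x40
lane 10: and(0x08,0x72) ⇒ 0x00
lane 11: tail/zero ⇒ 0x00
lane 12: tail/zero ⇒ 0x00
lane 13: tail/zero ⇒ 0x00
lane 14: tail/zero ⇒ 0x00
lane 15: tail/zero ⇒ 0x00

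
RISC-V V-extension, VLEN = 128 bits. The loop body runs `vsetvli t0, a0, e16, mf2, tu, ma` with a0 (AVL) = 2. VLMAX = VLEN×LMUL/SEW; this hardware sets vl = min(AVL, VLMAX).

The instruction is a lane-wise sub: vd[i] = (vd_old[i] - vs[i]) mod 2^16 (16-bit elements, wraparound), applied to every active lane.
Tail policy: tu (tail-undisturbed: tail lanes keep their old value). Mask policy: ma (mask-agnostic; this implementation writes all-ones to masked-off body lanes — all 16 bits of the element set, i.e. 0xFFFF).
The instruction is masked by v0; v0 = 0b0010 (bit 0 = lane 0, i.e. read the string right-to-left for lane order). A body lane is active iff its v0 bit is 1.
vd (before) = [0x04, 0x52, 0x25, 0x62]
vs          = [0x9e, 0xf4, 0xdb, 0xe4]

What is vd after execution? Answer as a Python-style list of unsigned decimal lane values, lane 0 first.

VLMAX = (128 × 1/2) / 16 = 4 lanes
AVL=2 ≤ VLMAX=4, so vl = 2
lane  0: mask-off/ones ⇒ 0xffff
lane  1: sub(0x52,0xf4) ⇒ 0xff5e
lane  2: tail/keep ⇒ 0x25
lane  3: tail/keep ⇒ 0x62

vd = [65535, 65374, 37, 98]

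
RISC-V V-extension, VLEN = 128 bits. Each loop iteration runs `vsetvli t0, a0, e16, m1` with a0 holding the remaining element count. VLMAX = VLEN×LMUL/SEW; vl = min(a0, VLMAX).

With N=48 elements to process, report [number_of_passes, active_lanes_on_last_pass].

VLMAX = (128 × 1) / 16 = 8 lanes
iterations = ceil(48/8) = 6; final-pass vl = 8

[iterations, last_vl] = [6, 8]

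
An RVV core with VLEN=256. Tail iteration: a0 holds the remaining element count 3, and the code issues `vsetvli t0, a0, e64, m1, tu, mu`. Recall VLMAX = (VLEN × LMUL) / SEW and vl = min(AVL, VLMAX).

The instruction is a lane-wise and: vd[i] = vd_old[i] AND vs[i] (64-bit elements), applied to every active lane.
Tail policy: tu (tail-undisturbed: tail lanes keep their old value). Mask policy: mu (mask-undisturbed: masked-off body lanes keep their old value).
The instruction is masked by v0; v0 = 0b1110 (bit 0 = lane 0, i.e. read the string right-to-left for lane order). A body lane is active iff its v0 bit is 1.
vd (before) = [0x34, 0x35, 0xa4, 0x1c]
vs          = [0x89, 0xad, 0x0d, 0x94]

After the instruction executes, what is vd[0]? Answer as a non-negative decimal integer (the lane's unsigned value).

vd[0] = 52

lanes per group: 256·1/64 = 4
AVL=3 ≤ VLMAX=4, so vl = 3
[0] mask-off/keep = 0x34
[1] and(0x35,0xad) = 0x25
[2] and(0xa4,0x0d) = 0x04
[3] tail/keep = 0x1c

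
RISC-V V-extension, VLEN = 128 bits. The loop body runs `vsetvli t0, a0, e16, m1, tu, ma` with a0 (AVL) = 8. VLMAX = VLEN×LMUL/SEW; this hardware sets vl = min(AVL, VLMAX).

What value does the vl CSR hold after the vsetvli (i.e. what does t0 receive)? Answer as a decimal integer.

vl = 8

VLMAX = (128 × 1) / 16 = 8 lanes
vl = min(AVL, VLMAX) = min(8, 8) = 8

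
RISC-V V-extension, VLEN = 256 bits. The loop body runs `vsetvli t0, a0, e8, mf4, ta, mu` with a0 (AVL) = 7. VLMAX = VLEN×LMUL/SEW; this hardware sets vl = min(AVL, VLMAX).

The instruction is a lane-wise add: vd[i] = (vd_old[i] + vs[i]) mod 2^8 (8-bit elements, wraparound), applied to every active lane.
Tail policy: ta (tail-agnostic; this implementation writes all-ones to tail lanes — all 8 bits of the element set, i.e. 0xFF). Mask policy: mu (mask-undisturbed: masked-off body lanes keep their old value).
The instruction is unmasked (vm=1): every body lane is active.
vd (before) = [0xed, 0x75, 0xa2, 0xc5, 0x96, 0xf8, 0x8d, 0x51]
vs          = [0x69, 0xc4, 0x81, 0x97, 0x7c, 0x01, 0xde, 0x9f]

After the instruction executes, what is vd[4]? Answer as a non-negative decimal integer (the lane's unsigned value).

vd[4] = 18

lanes per group: 256·1/4/8 = 8
vl ← min(7, 8) = 7
lane  0: add(0xed,0x69) ⇒ 0x56
lane  1: add(0x75,0xc4) ⇒ 0x39
lane  2: add(0xa2,0x81) ⇒ 0x23
lane  3: add(0xc5,0x97) ⇒ 0x5c
lane  4: add(0x96,0x7c) ⇒ 0x12
lane  5: add(0xf8,0x01) ⇒ 0xf9
lane  6: add(0x8d,0xde) ⇒ 0x6b
lane  7: tail/ones ⇒ 0xff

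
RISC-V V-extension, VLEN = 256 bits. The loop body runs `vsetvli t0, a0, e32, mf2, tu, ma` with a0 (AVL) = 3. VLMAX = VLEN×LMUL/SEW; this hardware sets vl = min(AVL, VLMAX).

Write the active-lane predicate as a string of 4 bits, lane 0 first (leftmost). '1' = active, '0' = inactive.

predicate = 1110

VLMAX = VLEN×LMUL/SEW = 256×1/2/32 = 4
AVL=3 ≤ VLMAX=4, so vl = 3
bits (lane 0 leftmost): 1110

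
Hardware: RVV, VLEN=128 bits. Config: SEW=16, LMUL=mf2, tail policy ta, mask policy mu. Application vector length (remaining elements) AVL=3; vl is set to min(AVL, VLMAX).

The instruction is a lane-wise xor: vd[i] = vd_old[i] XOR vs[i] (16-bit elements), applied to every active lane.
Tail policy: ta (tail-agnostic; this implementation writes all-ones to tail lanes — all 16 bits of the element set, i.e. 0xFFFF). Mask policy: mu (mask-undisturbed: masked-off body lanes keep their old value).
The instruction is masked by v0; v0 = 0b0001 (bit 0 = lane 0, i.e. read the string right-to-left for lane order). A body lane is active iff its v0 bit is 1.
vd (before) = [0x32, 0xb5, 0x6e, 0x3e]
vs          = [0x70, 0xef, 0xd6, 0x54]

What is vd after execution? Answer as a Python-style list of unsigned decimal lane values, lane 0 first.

vd = [66, 181, 110, 65535]

VLMAX = VLEN×LMUL/SEW = 128×1/2/16 = 4
vl ← min(3, 4) = 3
  i=0: xor(0x32,0x70) → 66
  i=1: mask-off/keep → 181
  i=2: mask-off/keep → 110
  i=3: tail/ones → 65535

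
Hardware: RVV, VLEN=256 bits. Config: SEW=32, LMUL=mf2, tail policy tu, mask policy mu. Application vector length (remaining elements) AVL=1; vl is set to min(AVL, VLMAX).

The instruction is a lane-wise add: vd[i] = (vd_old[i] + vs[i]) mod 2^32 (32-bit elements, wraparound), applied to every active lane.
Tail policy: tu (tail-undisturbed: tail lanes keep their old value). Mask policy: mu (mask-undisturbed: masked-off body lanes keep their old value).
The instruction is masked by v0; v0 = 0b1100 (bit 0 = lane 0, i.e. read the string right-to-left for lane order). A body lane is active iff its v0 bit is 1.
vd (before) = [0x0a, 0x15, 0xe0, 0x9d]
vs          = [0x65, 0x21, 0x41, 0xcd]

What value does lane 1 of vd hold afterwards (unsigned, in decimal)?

vd[1] = 21

VLMAX = VLEN×LMUL/SEW = 256×1/2/32 = 4
AVL=1 ≤ VLMAX=4, so vl = 1
[0] mask-off/keep = 0x0a
[1] tail/keep = 0x15
[2] tail/keep = 0xe0
[3] tail/keep = 0x9d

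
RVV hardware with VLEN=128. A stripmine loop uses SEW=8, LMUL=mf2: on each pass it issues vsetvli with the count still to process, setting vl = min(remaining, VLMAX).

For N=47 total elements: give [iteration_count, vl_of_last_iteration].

[iterations, last_vl] = [6, 7]

VLMAX = (128 × 1/2) / 8 = 8 lanes
N=47: ⌈47/8⌉ = 6 iters; last vl = 47 − 5×8 = 7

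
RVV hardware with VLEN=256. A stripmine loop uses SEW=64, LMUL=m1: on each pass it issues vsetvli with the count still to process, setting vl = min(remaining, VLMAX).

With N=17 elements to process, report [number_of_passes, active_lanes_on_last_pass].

[iterations, last_vl] = [5, 1]

VLMAX = (256 × 1) / 64 = 4 lanes
17 elements at 4/iter → 5 passes, remainder 1 on the last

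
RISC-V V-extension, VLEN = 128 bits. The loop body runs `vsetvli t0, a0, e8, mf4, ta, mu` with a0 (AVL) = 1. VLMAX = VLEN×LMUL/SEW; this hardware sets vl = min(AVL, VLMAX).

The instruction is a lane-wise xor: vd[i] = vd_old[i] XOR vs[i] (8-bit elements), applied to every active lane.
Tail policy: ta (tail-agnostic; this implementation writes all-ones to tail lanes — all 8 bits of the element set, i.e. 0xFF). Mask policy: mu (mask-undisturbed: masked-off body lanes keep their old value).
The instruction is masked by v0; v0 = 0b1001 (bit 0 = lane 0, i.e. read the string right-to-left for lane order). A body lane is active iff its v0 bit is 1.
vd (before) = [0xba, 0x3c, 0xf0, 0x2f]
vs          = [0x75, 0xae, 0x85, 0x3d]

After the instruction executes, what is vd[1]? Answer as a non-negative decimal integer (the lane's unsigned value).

lanes per group: 128·1/4/8 = 4
AVL=1 ≤ VLMAX=4, so vl = 1
[0] xor(0xba,0x75) = 0xcf
[1] tail/ones = 0xff
[2] tail/ones = 0xff
[3] tail/ones = 0xff

vd[1] = 255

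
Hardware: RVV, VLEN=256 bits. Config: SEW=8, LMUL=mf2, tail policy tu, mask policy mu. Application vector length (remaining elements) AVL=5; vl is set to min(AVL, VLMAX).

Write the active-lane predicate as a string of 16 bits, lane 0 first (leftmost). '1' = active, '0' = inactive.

predicate = 1111100000000000

lanes per group: 256·1/2/8 = 16
vl = min(AVL, VLMAX) = min(5, 16) = 5
bits (lane 0 leftmost): 1111100000000000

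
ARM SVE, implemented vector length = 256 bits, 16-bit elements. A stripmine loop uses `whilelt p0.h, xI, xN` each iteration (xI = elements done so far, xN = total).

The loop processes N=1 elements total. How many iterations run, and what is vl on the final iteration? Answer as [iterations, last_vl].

[iterations, last_vl] = [1, 1]

lane count: 256 div 16 = 16
iterations = ceil(1/16) = 1; final-pass vl = 1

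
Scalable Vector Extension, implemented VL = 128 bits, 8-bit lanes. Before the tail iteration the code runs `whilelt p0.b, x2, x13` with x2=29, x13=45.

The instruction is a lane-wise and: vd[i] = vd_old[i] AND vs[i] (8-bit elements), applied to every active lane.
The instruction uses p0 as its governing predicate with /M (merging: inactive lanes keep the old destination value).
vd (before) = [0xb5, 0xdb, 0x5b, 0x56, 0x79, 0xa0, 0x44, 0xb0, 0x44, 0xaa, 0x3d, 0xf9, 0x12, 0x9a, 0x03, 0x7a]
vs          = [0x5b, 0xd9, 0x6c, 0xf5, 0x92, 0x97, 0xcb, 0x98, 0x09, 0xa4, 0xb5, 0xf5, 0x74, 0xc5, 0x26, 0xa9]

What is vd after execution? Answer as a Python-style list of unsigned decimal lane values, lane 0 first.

register lanes = 128/8 = 16
p0[j] = (29+j < 45); true for j=0..15 → 16 lanes set
[0] and(0xb5,0x5b) = 0x11
[1] and(0xdb,0xd9) = 0xd9
[2] and(0x5b,0x6c) = 0x48
[3] and(0x56,0xf5) = 0x54
[4] and(0x79,0x92) = 0x10
[5] and(0xa0,0x97) = 0x80
[6] and(0x44,0xcb) = 0x40
[7] and(0xb0,0x98) = 0x90
[8] and(0x44,0x09) = 0x00
[9] and(0xaa,0xa4) = 0xa0
[10] and(0x3d,0xb5) = 0x35
[11] and(0xf9,0xf5) = 0xf1
[12] and(0x12,0x74) = 0x10
[13] and(0x9a,0xc5) = 0x80
[14] and(0x03,0x26) = 0x02
[15] and(0x7a,0xa9) = 0x28

vd = [17, 217, 72, 84, 16, 128, 64, 144, 0, 160, 53, 241, 16, 128, 2, 40]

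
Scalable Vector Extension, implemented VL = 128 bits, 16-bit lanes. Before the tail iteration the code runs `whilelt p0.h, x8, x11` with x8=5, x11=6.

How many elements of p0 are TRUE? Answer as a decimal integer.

register lanes = 128/16 = 8
whilelt: lane j active iff 5+j < 6 → j < 1 → 1 active

vl = 1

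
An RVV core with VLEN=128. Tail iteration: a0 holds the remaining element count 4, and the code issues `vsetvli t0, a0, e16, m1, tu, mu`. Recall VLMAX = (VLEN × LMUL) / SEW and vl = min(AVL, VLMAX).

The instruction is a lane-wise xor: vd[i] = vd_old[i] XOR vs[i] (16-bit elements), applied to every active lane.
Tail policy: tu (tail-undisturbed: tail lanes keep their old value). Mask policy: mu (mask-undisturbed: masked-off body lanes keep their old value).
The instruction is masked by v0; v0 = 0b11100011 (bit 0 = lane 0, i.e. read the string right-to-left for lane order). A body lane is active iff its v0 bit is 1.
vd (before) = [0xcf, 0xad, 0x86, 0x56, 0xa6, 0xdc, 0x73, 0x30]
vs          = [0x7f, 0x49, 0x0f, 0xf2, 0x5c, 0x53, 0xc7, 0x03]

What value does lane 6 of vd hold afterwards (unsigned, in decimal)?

vd[6] = 115

VLMAX = VLEN×LMUL/SEW = 128×1/16 = 8
vl ← min(4, 8) = 4
vd[0] xor(0xcf,0x7f) -> 0xb0
vd[1] xor(0xad,0x49) -> 0xe4
vd[2] mask-off/keep -> 0x86
vd[3] mask-off/keep -> 0x56
vd[4] tail/keep -> 0xa6
vd[5] tail/keep -> 0xdc
vd[6] tail/keep -> 0x73
vd[7] tail/keep -> 0x30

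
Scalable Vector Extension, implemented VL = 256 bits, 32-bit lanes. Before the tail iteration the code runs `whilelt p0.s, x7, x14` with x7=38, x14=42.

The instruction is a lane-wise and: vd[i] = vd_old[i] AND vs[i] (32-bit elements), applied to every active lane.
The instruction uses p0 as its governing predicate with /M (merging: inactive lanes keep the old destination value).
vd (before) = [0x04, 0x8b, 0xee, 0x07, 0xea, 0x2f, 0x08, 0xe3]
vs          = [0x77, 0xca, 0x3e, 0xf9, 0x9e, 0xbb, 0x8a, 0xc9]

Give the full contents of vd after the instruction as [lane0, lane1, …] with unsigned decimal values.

256-bit reg / 32-bit elem → 8 lanes
whilelt: lane j active iff 38+j < 42 → j < 4 → 4 active
[0] and(0x04,0x77) = 0x04
[1] and(0x8b,0xca) = 0x8a
[2] and(0xee,0x3e) = 0x2e
[3] and(0x07,0xf9) = 0x01
[4] tail/keep = 0xea
[5] tail/keep = 0x2f
[6] tail/keep = 0x08
[7] tail/keep = 0xe3

vd = [4, 138, 46, 1, 234, 47, 8, 227]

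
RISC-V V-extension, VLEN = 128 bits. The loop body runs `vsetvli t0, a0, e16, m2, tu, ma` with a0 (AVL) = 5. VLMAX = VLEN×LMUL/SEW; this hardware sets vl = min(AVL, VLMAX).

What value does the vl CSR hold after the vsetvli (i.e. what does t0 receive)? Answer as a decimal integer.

vl = 5

VLMAX = (128 × 2) / 16 = 16 lanes
AVL=5 ≤ VLMAX=16, so vl = 5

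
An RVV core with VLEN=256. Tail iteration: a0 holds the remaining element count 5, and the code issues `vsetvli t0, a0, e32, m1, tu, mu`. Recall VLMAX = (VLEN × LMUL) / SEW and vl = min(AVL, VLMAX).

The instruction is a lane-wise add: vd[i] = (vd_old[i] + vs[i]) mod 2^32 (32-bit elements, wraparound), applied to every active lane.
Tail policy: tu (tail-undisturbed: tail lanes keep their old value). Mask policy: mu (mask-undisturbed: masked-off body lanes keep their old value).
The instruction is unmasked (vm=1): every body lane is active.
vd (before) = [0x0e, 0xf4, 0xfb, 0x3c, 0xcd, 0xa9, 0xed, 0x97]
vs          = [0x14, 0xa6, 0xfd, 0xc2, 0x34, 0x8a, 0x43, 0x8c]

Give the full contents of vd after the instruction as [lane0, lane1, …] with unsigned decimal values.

vd = [34, 410, 504, 254, 257, 169, 237, 151]

VLMAX = VLEN×LMUL/SEW = 256×1/32 = 8
AVL=5 ≤ VLMAX=8, so vl = 5
lane  0: add(0x0e,0x14) ⇒ 0x22
lane  1: add(0xf4,0xa6) ⇒ 0x19a
lane  2: add(0xfb,0xfd) ⇒ 0x1f8
lane  3: add(0x3c,0xc2) ⇒ 0xfe
lane  4: add(0xcd,0x34) ⇒ 0x101
lane  5: tail/keep ⇒ 0xa9
lane  6: tail/keep ⇒ 0xed
lane  7: tail/keep ⇒ 0x97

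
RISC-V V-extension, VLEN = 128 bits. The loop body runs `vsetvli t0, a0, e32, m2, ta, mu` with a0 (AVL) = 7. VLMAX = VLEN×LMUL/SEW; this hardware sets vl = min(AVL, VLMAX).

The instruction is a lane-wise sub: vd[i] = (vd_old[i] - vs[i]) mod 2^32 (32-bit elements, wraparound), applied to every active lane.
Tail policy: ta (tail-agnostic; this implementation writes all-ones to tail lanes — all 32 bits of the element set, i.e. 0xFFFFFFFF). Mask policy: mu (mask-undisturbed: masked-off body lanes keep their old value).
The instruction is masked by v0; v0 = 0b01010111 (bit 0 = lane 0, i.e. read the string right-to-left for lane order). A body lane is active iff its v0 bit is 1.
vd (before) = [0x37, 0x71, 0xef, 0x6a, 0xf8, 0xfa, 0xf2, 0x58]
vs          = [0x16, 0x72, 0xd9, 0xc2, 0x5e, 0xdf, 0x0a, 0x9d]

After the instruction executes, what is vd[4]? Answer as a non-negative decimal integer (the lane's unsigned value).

vd[4] = 154

lanes per group: 128·2/32 = 8
AVL=7 ≤ VLMAX=8, so vl = 7
lane  0: sub(0x37,0x16) ⇒ 0x21
lane  1: sub(0x71,0x72) ⇒ 0xffffffff
lane  2: sub(0xef,0xd9) ⇒ 0x16
lane  3: mask-off/keep ⇒ 0x6a
lane  4: sub(0xf8,0x5e) ⇒ 0x9a
lane  5: mask-off/keep ⇒ 0xfa
lane  6: sub(0xf2,0x0a) ⇒ 0xe8
lane  7: tail/ones ⇒ 0xffffffff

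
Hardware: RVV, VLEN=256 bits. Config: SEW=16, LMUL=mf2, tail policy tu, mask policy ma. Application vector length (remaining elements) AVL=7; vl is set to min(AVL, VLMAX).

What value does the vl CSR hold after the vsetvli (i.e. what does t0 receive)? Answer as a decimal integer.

VLMAX = (256 × 1/2) / 16 = 8 lanes
vl ← min(7, 8) = 7

vl = 7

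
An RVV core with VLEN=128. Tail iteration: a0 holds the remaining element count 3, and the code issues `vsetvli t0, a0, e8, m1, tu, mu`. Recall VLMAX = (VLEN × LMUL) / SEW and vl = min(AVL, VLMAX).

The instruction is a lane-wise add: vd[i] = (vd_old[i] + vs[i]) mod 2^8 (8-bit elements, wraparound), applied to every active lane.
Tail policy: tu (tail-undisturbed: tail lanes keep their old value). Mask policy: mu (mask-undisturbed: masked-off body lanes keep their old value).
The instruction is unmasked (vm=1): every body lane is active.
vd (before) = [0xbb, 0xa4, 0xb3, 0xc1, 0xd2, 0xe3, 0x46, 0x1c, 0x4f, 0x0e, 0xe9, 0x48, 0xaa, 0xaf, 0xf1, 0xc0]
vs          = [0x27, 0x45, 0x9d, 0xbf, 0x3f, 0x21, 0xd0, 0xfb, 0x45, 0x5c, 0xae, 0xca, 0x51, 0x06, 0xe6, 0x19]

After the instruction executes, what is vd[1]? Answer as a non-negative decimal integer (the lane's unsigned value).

VLMAX = (128 × 1) / 8 = 16 lanes
vl ← min(3, 16) = 3
[0] add(0xbb,0x27) = 0xe2
[1] add(0xa4,0x45) = 0xe9
[2] add(0xb3,0x9d) = 0x50
[3] tail/keep = 0xc1
[4] tail/keep = 0xd2
[5] tail/keep = 0xe3
[6] tail/keep = 0x46
[7] tail/keep = 0x1c
[8] tail/keep = 0x4f
[9] tail/keep = 0x0e
[10] tail/keep = 0xe9
[11] tail/keep = 0x48
[12] tail/keep = 0xaa
[13] tail/keep = 0xaf
[14] tail/keep = 0xf1
[15] tail/keep = 0xc0

vd[1] = 233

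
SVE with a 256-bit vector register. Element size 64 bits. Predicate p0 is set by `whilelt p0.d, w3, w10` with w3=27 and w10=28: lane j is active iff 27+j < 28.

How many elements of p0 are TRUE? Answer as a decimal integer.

vl = 1

256-bit reg / 64-bit elem → 4 lanes
p0[j] = (27+j < 28); true for j=0..0 → 1 lanes set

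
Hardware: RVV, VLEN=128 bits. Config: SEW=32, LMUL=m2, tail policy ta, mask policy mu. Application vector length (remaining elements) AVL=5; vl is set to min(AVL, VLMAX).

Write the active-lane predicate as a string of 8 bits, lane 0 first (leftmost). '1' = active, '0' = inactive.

VLMAX = VLEN×LMUL/SEW = 128×2/32 = 8
vl = min(AVL, VLMAX) = min(5, 8) = 5
bits (lane 0 leftmost): 11111000

predicate = 11111000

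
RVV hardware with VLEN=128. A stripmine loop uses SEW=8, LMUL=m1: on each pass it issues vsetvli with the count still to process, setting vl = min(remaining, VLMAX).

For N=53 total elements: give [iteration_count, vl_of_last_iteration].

lanes per group: 128·1/8 = 16
iterations = ceil(53/16) = 4; final-pass vl = 5

[iterations, last_vl] = [4, 5]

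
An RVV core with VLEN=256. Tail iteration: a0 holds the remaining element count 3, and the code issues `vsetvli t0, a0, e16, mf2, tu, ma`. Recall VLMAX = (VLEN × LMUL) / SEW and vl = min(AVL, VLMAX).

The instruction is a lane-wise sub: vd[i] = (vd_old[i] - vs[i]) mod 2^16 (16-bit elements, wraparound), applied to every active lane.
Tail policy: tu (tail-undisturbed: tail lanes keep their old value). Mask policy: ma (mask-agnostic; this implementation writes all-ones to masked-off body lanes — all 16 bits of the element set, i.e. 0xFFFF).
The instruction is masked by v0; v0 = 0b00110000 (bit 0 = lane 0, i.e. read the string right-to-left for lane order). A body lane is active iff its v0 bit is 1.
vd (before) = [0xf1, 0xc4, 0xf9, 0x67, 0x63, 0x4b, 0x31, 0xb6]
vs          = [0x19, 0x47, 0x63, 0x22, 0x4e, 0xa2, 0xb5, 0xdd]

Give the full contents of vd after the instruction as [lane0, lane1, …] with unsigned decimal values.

VLMAX = (256 × 1/2) / 16 = 8 lanes
vl ← min(3, 8) = 3
[0] mask-off/ones = 0xffff
[1] mask-off/ones = 0xffff
[2] mask-off/ones = 0xffff
[3] tail/keep = 0x67
[4] tail/keep = 0x63
[5] tail/keep = 0x4b
[6] tail/keep = 0x31
[7] tail/keep = 0xb6

vd = [65535, 65535, 65535, 103, 99, 75, 49, 182]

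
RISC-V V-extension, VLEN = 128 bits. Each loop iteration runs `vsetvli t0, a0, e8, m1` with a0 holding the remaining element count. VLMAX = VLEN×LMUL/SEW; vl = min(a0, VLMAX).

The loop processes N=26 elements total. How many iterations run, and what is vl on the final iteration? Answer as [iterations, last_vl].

[iterations, last_vl] = [2, 10]

VLMAX = VLEN×LMUL/SEW = 128×1/8 = 16
26 elements at 16/iter → 2 passes, remainder 10 on the last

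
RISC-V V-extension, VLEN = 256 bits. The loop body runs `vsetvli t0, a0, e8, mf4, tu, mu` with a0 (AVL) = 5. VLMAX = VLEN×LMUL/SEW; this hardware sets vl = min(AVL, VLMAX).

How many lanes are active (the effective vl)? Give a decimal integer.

vl = 5

lanes per group: 256·1/4/8 = 8
AVL=5 ≤ VLMAX=8, so vl = 5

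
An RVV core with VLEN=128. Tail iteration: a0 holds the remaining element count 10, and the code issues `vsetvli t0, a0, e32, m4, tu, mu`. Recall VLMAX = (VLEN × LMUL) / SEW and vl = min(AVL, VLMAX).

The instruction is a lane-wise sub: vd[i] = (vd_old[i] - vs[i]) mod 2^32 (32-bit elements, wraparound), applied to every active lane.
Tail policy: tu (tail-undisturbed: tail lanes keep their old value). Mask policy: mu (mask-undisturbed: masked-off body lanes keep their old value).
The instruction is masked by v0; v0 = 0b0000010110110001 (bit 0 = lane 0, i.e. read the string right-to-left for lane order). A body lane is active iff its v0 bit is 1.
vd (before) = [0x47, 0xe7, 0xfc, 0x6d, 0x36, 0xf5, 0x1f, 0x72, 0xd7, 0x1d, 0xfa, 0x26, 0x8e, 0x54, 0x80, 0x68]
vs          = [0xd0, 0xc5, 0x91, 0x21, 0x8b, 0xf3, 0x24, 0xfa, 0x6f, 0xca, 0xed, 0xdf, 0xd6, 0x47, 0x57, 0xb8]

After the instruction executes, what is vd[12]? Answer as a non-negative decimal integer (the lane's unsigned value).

VLMAX = (128 × 4) / 32 = 16 lanes
AVL=10 ≤ VLMAX=16, so vl = 10
lane  0: sub(0x47,0xd0) ⇒ 0xffffff77
lane  1: mask-off/keep ⇒ 0xe7
lane  2: mask-off/keep ⇒ 0xfc
lane  3: mask-off/keep ⇒ 0x6d
lane  4: sub(0x36,0x8b) ⇒ 0xffffffab
lane  5: sub(0xf5,0xf3) ⇒ 0x02
lane  6: mask-off/keep ⇒ 0x1f
lane  7: sub(0x72,0xfa) ⇒ 0xffffff78
lane  8: sub(0xd7,0x6f) ⇒ 0x68
lane  9: mask-off/keep ⇒ 0x1d
lane 10: tail/keep ⇒ 0xfa
lane 11: tail/keep ⇒ 0x26
lane 12: tail/keep ⇒ 0x8e
lane 13: tail/keep ⇒ 0x54
lane 14: tail/keep ⇒ 0x80
lane 15: tail/keep ⇒ 0x68

vd[12] = 142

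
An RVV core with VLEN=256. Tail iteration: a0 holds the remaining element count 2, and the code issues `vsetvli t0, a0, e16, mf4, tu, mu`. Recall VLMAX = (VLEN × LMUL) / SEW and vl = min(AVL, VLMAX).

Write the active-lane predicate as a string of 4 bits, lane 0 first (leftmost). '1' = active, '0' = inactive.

VLMAX = (256 × 1/4) / 16 = 4 lanes
vl ← min(2, 4) = 2
bits (lane 0 leftmost): 1100

predicate = 1100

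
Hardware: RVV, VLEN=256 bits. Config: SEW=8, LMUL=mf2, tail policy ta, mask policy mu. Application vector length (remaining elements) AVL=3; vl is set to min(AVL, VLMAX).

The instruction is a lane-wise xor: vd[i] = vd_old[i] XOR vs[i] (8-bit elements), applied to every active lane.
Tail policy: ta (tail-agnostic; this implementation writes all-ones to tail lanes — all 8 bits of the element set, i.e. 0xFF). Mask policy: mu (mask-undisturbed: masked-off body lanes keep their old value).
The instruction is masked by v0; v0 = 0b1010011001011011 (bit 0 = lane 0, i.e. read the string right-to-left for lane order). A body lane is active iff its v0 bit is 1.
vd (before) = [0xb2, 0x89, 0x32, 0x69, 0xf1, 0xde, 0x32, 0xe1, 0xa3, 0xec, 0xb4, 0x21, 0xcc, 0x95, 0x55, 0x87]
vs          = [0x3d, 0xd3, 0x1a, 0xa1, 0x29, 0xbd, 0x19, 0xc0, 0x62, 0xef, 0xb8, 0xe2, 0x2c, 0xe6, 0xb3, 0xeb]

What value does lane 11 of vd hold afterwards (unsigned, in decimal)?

vd[11] = 255

VLMAX = VLEN×LMUL/SEW = 256×1/2/8 = 16
vl = min(AVL, VLMAX) = min(3, 16) = 3
  i=0: xor(0xb2,0x3d) → 143
  i=1: xor(0x89,0xd3) → 90
  i=2: mask-off/keep → 50
  i=3: tail/ones → 255
  i=4: tail/ones → 255
  i=5: tail/ones → 255
  i=6: tail/ones → 255
  i=7: tail/ones → 255
  i=8: tail/ones → 255
  i=9: tail/ones → 255
  i=10: tail/ones → 255
  i=11: tail/ones → 255
  i=12: tail/ones → 255
  i=13: tail/ones → 255
  i=14: tail/ones → 255
  i=15: tail/ones → 255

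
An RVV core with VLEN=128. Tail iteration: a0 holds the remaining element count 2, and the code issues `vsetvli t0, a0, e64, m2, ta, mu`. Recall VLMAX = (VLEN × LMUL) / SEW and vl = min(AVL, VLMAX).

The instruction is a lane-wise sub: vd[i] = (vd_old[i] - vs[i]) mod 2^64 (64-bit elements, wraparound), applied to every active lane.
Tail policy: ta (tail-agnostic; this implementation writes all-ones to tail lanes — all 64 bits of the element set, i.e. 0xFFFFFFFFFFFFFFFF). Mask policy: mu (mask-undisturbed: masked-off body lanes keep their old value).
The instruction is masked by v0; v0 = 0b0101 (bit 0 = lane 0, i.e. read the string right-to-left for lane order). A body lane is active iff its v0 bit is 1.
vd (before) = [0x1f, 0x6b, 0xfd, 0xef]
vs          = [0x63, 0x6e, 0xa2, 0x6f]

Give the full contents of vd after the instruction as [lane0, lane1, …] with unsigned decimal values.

lanes per group: 128·2/64 = 4
vl = min(AVL, VLMAX) = min(2, 4) = 2
vd[0] sub(0x1f,0x63) -> 0xffffffffffffffbc
vd[1] mask-off/keep -> 0x6b
vd[2] tail/ones -> 0xffffffffffffffff
vd[3] tail/ones -> 0xffffffffffffffff

vd = [18446744073709551548, 107, 18446744073709551615, 18446744073709551615]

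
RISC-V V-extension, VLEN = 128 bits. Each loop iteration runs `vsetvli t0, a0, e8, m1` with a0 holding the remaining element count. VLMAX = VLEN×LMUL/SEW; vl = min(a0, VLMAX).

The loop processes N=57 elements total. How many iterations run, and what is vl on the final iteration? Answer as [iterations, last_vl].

lanes per group: 128·1/8 = 16
iterations = ceil(57/16) = 4; final-pass vl = 9

[iterations, last_vl] = [4, 9]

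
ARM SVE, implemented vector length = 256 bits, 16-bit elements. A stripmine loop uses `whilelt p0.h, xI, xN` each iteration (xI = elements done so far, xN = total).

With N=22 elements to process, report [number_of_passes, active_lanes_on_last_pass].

register lanes = 256/16 = 16
iterations = ceil(22/16) = 2; final-pass vl = 6

[iterations, last_vl] = [2, 6]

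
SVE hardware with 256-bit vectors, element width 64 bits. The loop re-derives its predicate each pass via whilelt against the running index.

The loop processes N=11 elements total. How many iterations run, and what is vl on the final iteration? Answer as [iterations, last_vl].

256-bit reg / 64-bit elem → 4 lanes
11 elements at 4/iter → 3 passes, remainder 3 on the last

[iterations, last_vl] = [3, 3]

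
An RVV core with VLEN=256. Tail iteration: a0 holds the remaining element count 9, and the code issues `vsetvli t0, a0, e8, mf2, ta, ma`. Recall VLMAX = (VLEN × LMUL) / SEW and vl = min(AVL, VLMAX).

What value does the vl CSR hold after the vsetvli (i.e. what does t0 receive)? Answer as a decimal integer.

VLMAX = VLEN×LMUL/SEW = 256×1/2/8 = 16
vl = min(AVL, VLMAX) = min(9, 16) = 9

vl = 9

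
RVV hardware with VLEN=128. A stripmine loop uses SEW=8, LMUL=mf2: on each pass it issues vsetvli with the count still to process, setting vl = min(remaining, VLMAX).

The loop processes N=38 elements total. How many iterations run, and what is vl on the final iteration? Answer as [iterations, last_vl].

VLMAX = VLEN×LMUL/SEW = 128×1/2/8 = 8
38 elements at 8/iter → 5 passes, remainder 6 on the last

[iterations, last_vl] = [5, 6]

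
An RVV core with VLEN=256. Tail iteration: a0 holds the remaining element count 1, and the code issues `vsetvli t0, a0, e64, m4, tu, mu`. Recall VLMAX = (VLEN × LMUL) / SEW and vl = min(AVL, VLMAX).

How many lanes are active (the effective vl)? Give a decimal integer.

VLMAX = VLEN×LMUL/SEW = 256×4/64 = 16
vl ← min(1, 16) = 1

vl = 1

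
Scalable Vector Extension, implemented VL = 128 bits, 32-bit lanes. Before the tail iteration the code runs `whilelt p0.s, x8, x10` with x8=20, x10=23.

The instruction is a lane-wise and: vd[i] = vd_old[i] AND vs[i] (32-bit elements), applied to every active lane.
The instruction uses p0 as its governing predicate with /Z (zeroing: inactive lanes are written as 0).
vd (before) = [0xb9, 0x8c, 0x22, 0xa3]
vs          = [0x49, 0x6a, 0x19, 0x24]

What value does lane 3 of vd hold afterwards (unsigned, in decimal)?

vd[3] = 0

128-bit reg / 32-bit elem → 4 lanes
active while 20+j < 23, i.e. j ∈ [0,3) capped at 4 ⇒ 3
[0] and(0xb9,0x49) = 0x09
[1] and(0x8c,0x6a) = 0x08
[2] and(0x22,0x19) = 0x00
[3] tail/zero = 0x00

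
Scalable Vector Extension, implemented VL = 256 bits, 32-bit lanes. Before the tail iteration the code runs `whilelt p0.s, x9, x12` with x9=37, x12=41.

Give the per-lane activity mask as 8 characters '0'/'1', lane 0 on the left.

register lanes = 256/32 = 8
whilelt: lane j active iff 37+j < 41 → j < 4 → 4 active
bits (lane 0 leftmost): 11110000

predicate = 11110000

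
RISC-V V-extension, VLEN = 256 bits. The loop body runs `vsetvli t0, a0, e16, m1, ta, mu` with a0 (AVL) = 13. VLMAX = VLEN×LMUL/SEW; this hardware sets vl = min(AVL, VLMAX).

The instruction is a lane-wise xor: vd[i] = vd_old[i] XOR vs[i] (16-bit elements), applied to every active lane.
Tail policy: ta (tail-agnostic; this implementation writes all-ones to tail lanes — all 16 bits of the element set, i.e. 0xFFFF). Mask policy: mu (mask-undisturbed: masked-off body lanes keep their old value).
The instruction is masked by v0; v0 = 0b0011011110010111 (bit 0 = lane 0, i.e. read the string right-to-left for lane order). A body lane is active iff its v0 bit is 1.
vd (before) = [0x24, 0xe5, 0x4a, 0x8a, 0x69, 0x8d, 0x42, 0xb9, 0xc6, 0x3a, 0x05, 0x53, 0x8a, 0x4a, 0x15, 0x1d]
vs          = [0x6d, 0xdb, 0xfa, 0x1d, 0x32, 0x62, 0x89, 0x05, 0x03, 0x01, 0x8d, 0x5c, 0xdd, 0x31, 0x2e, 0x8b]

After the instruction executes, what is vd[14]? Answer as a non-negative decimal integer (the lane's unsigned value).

vd[14] = 65535

VLMAX = (256 × 1) / 16 = 16 lanes
AVL=13 ≤ VLMAX=16, so vl = 13
vd[0] xor(0x24,0x6d) -> 0x49
vd[1] xor(0xe5,0xdb) -> 0x3e
vd[2] xor(0x4a,0xfa) -> 0xb0
vd[3] mask-off/keep -> 0x8a
vd[4] xor(0x69,0x32) -> 0x5b
vd[5] mask-off/keep -> 0x8d
vd[6] mask-off/keep -> 0x42
vd[7] xor(0xb9,0x05) -> 0xbc
vd[8] xor(0xc6,0x03) -> 0xc5
vd[9] xor(0x3a,0x01) -> 0x3b
vd[10] xor(0x05,0x8d) -> 0x88
vd[11] mask-off/keep -> 0x53
vd[12] xor(0x8a,0xdd) -> 0x57
vd[13] tail/ones -> 0xffff
vd[14] tail/ones -> 0xffff
vd[15] tail/ones -> 0xffff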